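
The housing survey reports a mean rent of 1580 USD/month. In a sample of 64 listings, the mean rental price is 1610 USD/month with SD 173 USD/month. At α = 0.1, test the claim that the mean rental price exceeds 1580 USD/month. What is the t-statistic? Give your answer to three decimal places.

H0: μ = 1580; H1: μ > 1580 (one-sample t-test, right-tailed).
t = (x̄ − μ₀)/(s/√n) = (1610 − 1580)/(173/√64) = 1.387
df = n − 1 = 63
p-value = P(T ≥ 1.387) ≈ 0.085
Since p ≈ 0.085 < α = 0.1, reject H0; the data support H1.

1.387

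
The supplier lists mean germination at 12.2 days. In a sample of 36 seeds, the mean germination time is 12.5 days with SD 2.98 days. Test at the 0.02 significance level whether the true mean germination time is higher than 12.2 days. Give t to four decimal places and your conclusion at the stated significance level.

t = 0.6040; fail to reject H0

H0: μ = 12.2; H1: μ > 12.2 (one-sample t-test, right-tailed).
t = (x̄ − μ₀)/(s/√n) = (12.5 − 12.2)/(2.98/√36) = 0.6040
df = n − 1 = 35
p-value = P(T ≥ 0.6040) ≈ 0.2749
Since p ≈ 0.2749 > α = 0.02, fail to reject H0; the evidence is not statistically significant.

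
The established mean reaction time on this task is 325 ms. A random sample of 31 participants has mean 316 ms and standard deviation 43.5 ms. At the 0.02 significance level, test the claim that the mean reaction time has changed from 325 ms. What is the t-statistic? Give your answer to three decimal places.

-1.152

H0: μ = 325; H1: μ ≠ 325 (one-sample t-test, two-sided).
t = (x̄ − μ₀)/(s/√n) = (316 − 325)/(43.5/√31) = -1.152
df = n − 1 = 30
Two-sided p-value ≈ 0.258
Since p ≈ 0.258 > α = 0.02, fail to reject H0; the evidence is not statistically significant.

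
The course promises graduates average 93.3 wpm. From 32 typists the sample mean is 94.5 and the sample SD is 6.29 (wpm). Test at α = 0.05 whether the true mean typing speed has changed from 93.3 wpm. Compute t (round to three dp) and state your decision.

H0: μ = 93.3; H1: μ ≠ 93.3 (one-sample t-test, two-sided).
t = (x̄ − μ₀)/(s/√n) = (94.5 − 93.3)/(6.29/√32) = 1.079
df = n − 1 = 31
Two-sided p-value ≈ 0.2888
Since p ≈ 0.2888 > α = 0.05, fail to reject H0; the evidence is not statistically significant.

t = 1.079; fail to reject H0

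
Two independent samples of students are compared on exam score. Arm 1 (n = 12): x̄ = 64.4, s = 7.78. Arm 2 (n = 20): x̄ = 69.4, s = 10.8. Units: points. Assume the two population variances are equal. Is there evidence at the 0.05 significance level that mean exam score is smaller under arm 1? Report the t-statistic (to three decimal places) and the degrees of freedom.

Let group 1 = arm 1, group 2 = arm 2. H0: μ_1 = μ_2; H1: μ_1 < μ_2 (two-sample pooled-variance t-test, left-tailed).
s_p² = [(12−1)·7.78² + (20−1)·10.8²]/(12+20−2) = 96.0657
t = (64.4 − 69.4)/√[96.0657·(1/12 + 1/20)] = -1.397
df = n₁ + n₂ − 2 = 30
p-value = P(T ≤ -1.397) ≈ 0.086
Since p ≈ 0.086 > α = 0.05, fail to reject H0; the evidence is not statistically significant.

t = -1.397, df = 30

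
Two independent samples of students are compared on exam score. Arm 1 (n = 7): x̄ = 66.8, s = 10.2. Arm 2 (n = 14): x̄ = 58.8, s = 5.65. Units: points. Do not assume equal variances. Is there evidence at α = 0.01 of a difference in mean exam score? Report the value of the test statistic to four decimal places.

Let group 1 = arm 1, group 2 = arm 2. H0: μ_1 = μ_2; H1: μ_1 ≠ μ_2 (Welch's two-sample t-test, two-sided).
t = (x̄_1 − x̄_2)/√(s_1²/n_1 + s_2²/n_2) = (66.8 − 58.8)/√(10.2²/7 + 5.65²/14) = 1.9322
Welch–Satterthwaite df ≈ 7.90
Two-sided p-value ≈ 0.0899
Since p ≈ 0.0899 > α = 0.01, fail to reject H0; the data do not provide sufficient evidence against H0.

1.9322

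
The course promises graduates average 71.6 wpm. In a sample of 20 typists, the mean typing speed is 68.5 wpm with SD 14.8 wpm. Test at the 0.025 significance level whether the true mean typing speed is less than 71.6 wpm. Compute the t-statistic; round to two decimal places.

H0: μ = 71.6; H1: μ < 71.6 (one-sample t-test, left-tailed).
t = (x̄ − μ₀)/(s/√n) = (68.5 − 71.6)/(14.8/√20) = -0.94
df = n − 1 = 19
p-value = P(T ≤ -0.94) ≈ 0.180
Since p ≈ 0.180 > α = 0.025, fail to reject H0; the evidence is not statistically significant.

-0.94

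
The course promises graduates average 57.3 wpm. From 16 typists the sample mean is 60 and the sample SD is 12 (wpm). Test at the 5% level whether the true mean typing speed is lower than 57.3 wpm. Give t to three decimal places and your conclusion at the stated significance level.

t = 0.900; fail to reject H0

H0: μ = 57.3; H1: μ < 57.3 (one-sample t-test, left-tailed).
t = (x̄ − μ₀)/(s/√n) = (60 − 57.3)/(12/√16) = 0.900
df = n − 1 = 15
p-value = P(T ≤ 0.900) ≈ 0.8088
Since p ≈ 0.8088 > α = 0.05, fail to reject H0; the evidence is not statistically significant.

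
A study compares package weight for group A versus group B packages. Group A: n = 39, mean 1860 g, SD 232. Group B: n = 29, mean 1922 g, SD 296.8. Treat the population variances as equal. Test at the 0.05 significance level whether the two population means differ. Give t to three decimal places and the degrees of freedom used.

Let group 1 = group A, group 2 = group B. H0: μ_1 = μ_2; H1: μ_1 ≠ μ_2 (two-sample pooled-variance t-test, two-sided).
s_p² = [(39−1)·232² + (29−1)·296.8²]/(39+29−2) = 68361.2
t = (1860 − 1922)/√[68361.2·(1/39 + 1/29)] = -0.967
df = n₁ + n₂ − 2 = 66
Two-sided p-value ≈ 0.337
Since p ≈ 0.337 > α = 0.05, fail to reject H0; the evidence is not statistically significant.

t = -0.967, df = 66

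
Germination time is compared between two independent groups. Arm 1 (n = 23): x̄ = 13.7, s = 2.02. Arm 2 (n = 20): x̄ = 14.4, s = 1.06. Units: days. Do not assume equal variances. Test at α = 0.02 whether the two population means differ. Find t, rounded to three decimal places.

-1.448

Let group 1 = arm 1, group 2 = arm 2. H0: μ_1 = μ_2; H1: μ_1 ≠ μ_2 (Welch's two-sample t-test, two-sided).
t = (x̄_1 − x̄_2)/√(s_1²/n_1 + s_2²/n_2) = (13.7 − 14.4)/√(2.02²/23 + 1.06²/20) = -1.448
Welch–Satterthwaite df ≈ 34.17
Two-sided p-value ≈ 0.1566
Since p ≈ 0.1566 > α = 0.02, fail to reject H0; the evidence is not statistically significant.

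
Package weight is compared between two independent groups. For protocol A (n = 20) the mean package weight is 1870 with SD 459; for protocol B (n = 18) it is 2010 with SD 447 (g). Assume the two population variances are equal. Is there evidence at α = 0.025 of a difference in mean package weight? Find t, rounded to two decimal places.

Let group 1 = protocol A, group 2 = protocol B. H0: μ_1 = μ_2; H1: μ_1 ≠ μ_2 (two-sample pooled-variance t-test, two-sided).
s_p² = [(20−1)·459² + (18−1)·447²]/(20+18−2) = 205547
t = (1870 − 2010)/√[205547·(1/20 + 1/18)] = -0.95
df = n₁ + n₂ − 2 = 36
Two-sided p-value ≈ 0.3482
Since p ≈ 0.3482 > α = 0.025, fail to reject H0; the data do not provide sufficient evidence against H0.

-0.95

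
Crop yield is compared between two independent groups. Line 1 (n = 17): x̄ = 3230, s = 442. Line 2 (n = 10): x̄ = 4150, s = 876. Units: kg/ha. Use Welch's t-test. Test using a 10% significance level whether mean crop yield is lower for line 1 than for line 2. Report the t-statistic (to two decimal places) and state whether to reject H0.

t = -3.10; reject H0

Let group 1 = line 1, group 2 = line 2. H0: μ_1 = μ_2; H1: μ_1 < μ_2 (Welch's two-sample t-test, left-tailed).
t = (x̄_1 − x̄_2)/√(s_1²/n_1 + s_2²/n_2) = (3230 − 4150)/√(442²/17 + 876²/10) = -3.10
Welch–Satterthwaite df ≈ 11.75
p-value = P(T ≤ -3.10) ≈ 0.005
Since p ≈ 0.005 < α = 0.1, reject H0; the data support H1.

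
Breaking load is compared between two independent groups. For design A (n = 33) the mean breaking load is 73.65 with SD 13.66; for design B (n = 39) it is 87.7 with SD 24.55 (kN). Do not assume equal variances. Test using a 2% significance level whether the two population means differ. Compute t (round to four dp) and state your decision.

Let group 1 = design A, group 2 = design B. H0: μ_1 = μ_2; H1: μ_1 ≠ μ_2 (Welch's two-sample t-test, two-sided).
t = (x̄_1 − x̄_2)/√(s_1²/n_1 + s_2²/n_2) = (73.65 − 87.7)/√(13.66²/33 + 24.55²/39) = -3.0581
Welch–Satterthwaite df ≈ 61.17
Two-sided p-value ≈ 0.003
Since p ≈ 0.003 < α = 0.02, reject H0; the evidence is statistically significant.

t = -3.0581; reject H0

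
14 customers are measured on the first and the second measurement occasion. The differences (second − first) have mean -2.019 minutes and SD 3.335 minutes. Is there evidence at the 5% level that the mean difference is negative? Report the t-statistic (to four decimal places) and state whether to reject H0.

H0: μ_d = 0; H1: μ_d < 0 (paired t-test on the differences, left-tailed).
t = d̄/(s_d/√n) = -2.019/(3.335/√14) = -2.2652
df = n − 1 = 13
p-value = P(T ≤ -2.2652) ≈ 0.021
Since p ≈ 0.021 < α = 0.05, reject H0; the data support H1.

t = -2.2652; reject H0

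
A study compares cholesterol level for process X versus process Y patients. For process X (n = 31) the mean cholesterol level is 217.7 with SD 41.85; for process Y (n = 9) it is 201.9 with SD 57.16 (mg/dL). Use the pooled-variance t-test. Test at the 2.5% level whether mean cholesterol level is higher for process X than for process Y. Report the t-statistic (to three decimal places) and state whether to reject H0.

Let group 1 = process X, group 2 = process Y. H0: μ_1 = μ_2; H1: μ_1 > μ_2 (two-sample pooled-variance t-test, right-tailed).
s_p² = [(31−1)·41.85² + (9−1)·57.16²]/(31+9−2) = 2070.55
t = (217.7 − 201.9)/√[2070.55·(1/31 + 1/9)] = 0.917
df = n₁ + n₂ − 2 = 38
p-value = P(T ≥ 0.917) ≈ 0.182
Since p ≈ 0.182 > α = 0.025, fail to reject H0; the evidence is not statistically significant.

t = 0.917; fail to reject H0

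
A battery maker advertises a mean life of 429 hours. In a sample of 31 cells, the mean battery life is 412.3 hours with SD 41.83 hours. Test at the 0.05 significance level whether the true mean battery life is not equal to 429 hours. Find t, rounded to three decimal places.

H0: μ = 429; H1: μ ≠ 429 (one-sample t-test, two-sided).
t = (x̄ − μ₀)/(s/√n) = (412.3 − 429)/(41.83/√31) = -2.223
df = n − 1 = 30
Two-sided p-value ≈ 0.0339
Since p ≈ 0.0339 < α = 0.05, reject H0; the evidence is statistically significant.

-2.223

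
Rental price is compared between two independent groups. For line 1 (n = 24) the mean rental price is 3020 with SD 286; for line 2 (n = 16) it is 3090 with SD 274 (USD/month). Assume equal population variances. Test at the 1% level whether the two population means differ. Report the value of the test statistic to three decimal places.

-0.771

Let group 1 = line 1, group 2 = line 2. H0: μ_1 = μ_2; H1: μ_1 ≠ μ_2 (two-sample pooled-variance t-test, two-sided).
s_p² = [(24−1)·286² + (16−1)·274²]/(24+16−2) = 79143.4
t = (3020 − 3090)/√[79143.4·(1/24 + 1/16)] = -0.771
df = n₁ + n₂ − 2 = 38
Two-sided p-value ≈ 0.4455
Since p ≈ 0.4455 > α = 0.01, fail to reject H0; the evidence is not statistically significant.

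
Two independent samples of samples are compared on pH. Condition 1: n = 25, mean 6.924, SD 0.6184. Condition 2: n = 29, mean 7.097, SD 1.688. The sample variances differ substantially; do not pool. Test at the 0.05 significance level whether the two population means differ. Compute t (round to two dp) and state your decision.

Let group 1 = condition 1, group 2 = condition 2. H0: μ_1 = μ_2; H1: μ_1 ≠ μ_2 (Welch's two-sample t-test, two-sided).
t = (x̄_1 − x̄_2)/√(s_1²/n_1 + s_2²/n_2) = (6.924 − 7.097)/√(0.6184²/25 + 1.688²/29) = -0.51
Welch–Satterthwaite df ≈ 36.37
Two-sided p-value ≈ 0.611
Since p ≈ 0.611 > α = 0.05, fail to reject H0; the evidence is not statistically significant.

t = -0.51; fail to reject H0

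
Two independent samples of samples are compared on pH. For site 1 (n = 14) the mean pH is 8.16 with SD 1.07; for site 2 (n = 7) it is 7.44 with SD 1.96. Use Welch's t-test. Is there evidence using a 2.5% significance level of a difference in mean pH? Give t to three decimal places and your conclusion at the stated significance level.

Let group 1 = site 1, group 2 = site 2. H0: μ_1 = μ_2; H1: μ_1 ≠ μ_2 (Welch's two-sample t-test, two-sided).
t = (x̄_1 − x̄_2)/√(s_1²/n_1 + s_2²/n_2) = (8.16 − 7.44)/√(1.07²/14 + 1.96²/7) = 0.907
Welch–Satterthwaite df ≈ 7.84
Two-sided p-value ≈ 0.3916
Since p ≈ 0.3916 > α = 0.025, fail to reject H0; the data do not provide sufficient evidence against H0.

t = 0.907; fail to reject H0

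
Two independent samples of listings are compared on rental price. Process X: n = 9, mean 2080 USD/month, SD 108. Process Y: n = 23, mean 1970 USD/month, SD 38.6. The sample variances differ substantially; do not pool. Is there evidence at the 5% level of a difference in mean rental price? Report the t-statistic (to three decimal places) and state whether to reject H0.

Let group 1 = process X, group 2 = process Y. H0: μ_1 = μ_2; H1: μ_1 ≠ μ_2 (Welch's two-sample t-test, two-sided).
t = (x̄_1 − x̄_2)/√(s_1²/n_1 + s_2²/n_2) = (2080 − 1970)/√(108²/9 + 38.6²/23) = 2.982
Welch–Satterthwaite df ≈ 8.81
Two-sided p-value ≈ 0.0158
Since p ≈ 0.0158 < α = 0.05, reject H0; the evidence is statistically significant.

t = 2.982; reject H0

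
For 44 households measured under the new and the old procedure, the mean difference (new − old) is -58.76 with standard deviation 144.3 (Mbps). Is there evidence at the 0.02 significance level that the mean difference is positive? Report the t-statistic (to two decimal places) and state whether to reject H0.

H0: μ_d = 0; H1: μ_d > 0 (paired t-test on the differences, right-tailed).
t = d̄/(s_d/√n) = -58.76/(144.3/√44) = -2.70
df = n − 1 = 43
p-value = P(T ≥ -2.70) ≈ 0.995
Since p ≈ 0.995 > α = 0.02, fail to reject H0; the data do not provide sufficient evidence against H0.

t = -2.70; fail to reject H0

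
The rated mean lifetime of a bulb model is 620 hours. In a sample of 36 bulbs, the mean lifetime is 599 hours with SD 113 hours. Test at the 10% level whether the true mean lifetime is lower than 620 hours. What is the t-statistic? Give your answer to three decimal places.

-1.115

H0: μ = 620; H1: μ < 620 (one-sample t-test, left-tailed).
t = (x̄ − μ₀)/(s/√n) = (599 − 620)/(113/√36) = -1.115
df = n − 1 = 35
p-value = P(T ≤ -1.115) ≈ 0.1362
Since p ≈ 0.1362 > α = 0.1, fail to reject H0; the evidence is not statistically significant.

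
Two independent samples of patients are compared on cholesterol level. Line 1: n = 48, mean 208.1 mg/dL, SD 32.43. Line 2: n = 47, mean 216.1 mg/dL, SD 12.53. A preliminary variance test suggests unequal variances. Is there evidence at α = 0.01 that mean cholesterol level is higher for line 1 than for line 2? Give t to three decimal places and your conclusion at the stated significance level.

t = -1.592; fail to reject H0

Let group 1 = line 1, group 2 = line 2. H0: μ_1 = μ_2; H1: μ_1 > μ_2 (Welch's two-sample t-test, right-tailed).
t = (x̄_1 − x̄_2)/√(s_1²/n_1 + s_2²/n_2) = (208.1 − 216.1)/√(32.43²/48 + 12.53²/47) = -1.592
Welch–Satterthwaite df ≈ 60.98
p-value = P(T ≥ -1.592) ≈ 0.942
Since p ≈ 0.942 > α = 0.01, fail to reject H0; the data do not provide sufficient evidence against H0.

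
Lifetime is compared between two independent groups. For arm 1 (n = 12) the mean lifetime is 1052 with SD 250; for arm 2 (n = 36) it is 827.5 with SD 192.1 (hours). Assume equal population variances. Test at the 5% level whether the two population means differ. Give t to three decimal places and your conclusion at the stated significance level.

t = 3.247; reject H0

Let group 1 = arm 1, group 2 = arm 2. H0: μ_1 = μ_2; H1: μ_1 ≠ μ_2 (two-sample pooled-variance t-test, two-sided).
s_p² = [(12−1)·250² + (36−1)·192.1²]/(12+36−2) = 43023.6
t = (1052 − 827.5)/√[43023.6·(1/12 + 1/36)] = 3.247
df = n₁ + n₂ − 2 = 46
Two-sided p-value ≈ 0.002
Since p ≈ 0.002 < α = 0.05, reject H0; the data support H1.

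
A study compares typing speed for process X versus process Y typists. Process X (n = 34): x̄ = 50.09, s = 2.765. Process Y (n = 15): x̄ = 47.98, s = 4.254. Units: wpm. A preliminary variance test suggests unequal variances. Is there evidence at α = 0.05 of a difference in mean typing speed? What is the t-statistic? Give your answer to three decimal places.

Let group 1 = process X, group 2 = process Y. H0: μ_1 = μ_2; H1: μ_1 ≠ μ_2 (Welch's two-sample t-test, two-sided).
t = (x̄_1 − x̄_2)/√(s_1²/n_1 + s_2²/n_2) = (50.09 − 47.98)/√(2.765²/34 + 4.254²/15) = 1.764
Welch–Satterthwaite df ≈ 19.42
Two-sided p-value ≈ 0.0935
Since p ≈ 0.0935 > α = 0.05, fail to reject H0; the evidence is not statistically significant.

1.764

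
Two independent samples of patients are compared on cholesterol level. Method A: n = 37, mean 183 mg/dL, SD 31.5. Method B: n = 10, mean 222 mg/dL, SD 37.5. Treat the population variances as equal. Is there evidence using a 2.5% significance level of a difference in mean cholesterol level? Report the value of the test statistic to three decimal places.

Let group 1 = method A, group 2 = method B. H0: μ_1 = μ_2; H1: μ_1 ≠ μ_2 (two-sample pooled-variance t-test, two-sided).
s_p² = [(37−1)·31.5² + (10−1)·37.5²]/(37+10−2) = 1075.05
t = (183 − 222)/√[1075.05·(1/37 + 1/10)] = -3.337
df = n₁ + n₂ − 2 = 45
Two-sided p-value ≈ 0.002
Since p ≈ 0.002 < α = 0.025, reject H0; the evidence is statistically significant.

-3.337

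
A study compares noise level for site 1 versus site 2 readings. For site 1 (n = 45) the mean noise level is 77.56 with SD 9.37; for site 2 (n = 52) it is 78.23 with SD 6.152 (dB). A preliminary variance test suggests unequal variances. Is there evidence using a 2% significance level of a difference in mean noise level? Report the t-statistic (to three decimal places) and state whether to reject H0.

Let group 1 = site 1, group 2 = site 2. H0: μ_1 = μ_2; H1: μ_1 ≠ μ_2 (Welch's two-sample t-test, two-sided).
t = (x̄_1 − x̄_2)/√(s_1²/n_1 + s_2²/n_2) = (77.56 − 78.23)/√(9.37²/45 + 6.152²/52) = -0.409
Welch–Satterthwaite df ≈ 74.06
Two-sided p-value ≈ 0.6835
Since p ≈ 0.6835 > α = 0.02, fail to reject H0; the data do not provide sufficient evidence against H0.

t = -0.409; fail to reject H0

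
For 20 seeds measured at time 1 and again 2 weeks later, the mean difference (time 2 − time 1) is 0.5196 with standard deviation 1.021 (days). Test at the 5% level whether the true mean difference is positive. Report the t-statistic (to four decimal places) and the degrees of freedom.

t = 2.2759, df = 19

H0: μ_d = 0; H1: μ_d > 0 (paired t-test on the differences, right-tailed).
t = d̄/(s_d/√n) = 0.5196/(1.021/√20) = 2.2759
df = n − 1 = 19
p-value = P(T ≥ 2.2759) ≈ 0.017
Since p ≈ 0.017 < α = 0.05, reject H0; the evidence is statistically significant.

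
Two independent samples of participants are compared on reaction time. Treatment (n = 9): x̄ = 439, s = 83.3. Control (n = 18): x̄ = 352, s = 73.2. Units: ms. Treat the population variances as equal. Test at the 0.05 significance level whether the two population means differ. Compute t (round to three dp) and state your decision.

t = 2.783; reject H0

Let group 1 = treatment, group 2 = control. H0: μ_1 = μ_2; H1: μ_1 ≠ μ_2 (two-sample pooled-variance t-test, two-sided).
s_p² = [(9−1)·83.3² + (18−1)·73.2²]/(9+18−2) = 5864.05
t = (439 − 352)/√[5864.05·(1/9 + 1/18)] = 2.783
df = n₁ + n₂ − 2 = 25
Two-sided p-value ≈ 0.0101
Since p ≈ 0.0101 < α = 0.05, reject H0; the evidence is statistically significant.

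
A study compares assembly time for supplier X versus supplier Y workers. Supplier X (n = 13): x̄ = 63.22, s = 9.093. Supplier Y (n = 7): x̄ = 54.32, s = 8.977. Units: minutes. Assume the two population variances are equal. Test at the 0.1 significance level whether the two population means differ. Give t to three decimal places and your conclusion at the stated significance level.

Let group 1 = supplier X, group 2 = supplier Y. H0: μ_1 = μ_2; H1: μ_1 ≠ μ_2 (two-sample pooled-variance t-test, two-sided).
s_p² = [(13−1)·9.093² + (7−1)·8.977²]/(13+7−2) = 81.9839
t = (63.22 − 54.32)/√[81.9839·(1/13 + 1/7)] = 2.097
df = n₁ + n₂ − 2 = 18
Two-sided p-value ≈ 0.0504
Since p ≈ 0.0504 < α = 0.1, reject H0; the evidence is statistically significant.

t = 2.097; reject H0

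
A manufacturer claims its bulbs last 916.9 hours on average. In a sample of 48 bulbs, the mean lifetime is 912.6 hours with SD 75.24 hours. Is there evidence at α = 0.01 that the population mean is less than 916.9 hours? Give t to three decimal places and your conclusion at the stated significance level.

H0: μ = 916.9; H1: μ < 916.9 (one-sample t-test, left-tailed).
t = (x̄ − μ₀)/(s/√n) = (912.6 − 916.9)/(75.24/√48) = -0.396
df = n − 1 = 47
p-value = P(T ≤ -0.396) ≈ 0.3470
Since p ≈ 0.3470 > α = 0.01, fail to reject H0; the data do not provide sufficient evidence against H0.

t = -0.396; fail to reject H0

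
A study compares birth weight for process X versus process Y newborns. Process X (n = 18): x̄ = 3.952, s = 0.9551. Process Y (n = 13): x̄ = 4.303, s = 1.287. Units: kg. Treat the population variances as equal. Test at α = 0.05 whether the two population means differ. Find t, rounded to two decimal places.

Let group 1 = process X, group 2 = process Y. H0: μ_1 = μ_2; H1: μ_1 ≠ μ_2 (two-sample pooled-variance t-test, two-sided).
s_p² = [(18−1)·0.9551² + (13−1)·1.287²]/(18+13−2) = 1.22014
t = (3.952 − 4.303)/√[1.22014·(1/18 + 1/13)] = -0.87
df = n₁ + n₂ − 2 = 29
Two-sided p-value ≈ 0.390
Since p ≈ 0.390 > α = 0.05, fail to reject H0; the evidence is not statistically significant.

-0.87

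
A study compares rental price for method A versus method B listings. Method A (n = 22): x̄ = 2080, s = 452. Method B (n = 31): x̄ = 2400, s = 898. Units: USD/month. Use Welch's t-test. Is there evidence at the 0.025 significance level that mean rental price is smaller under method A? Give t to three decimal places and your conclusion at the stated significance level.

Let group 1 = method A, group 2 = method B. H0: μ_1 = μ_2; H1: μ_1 < μ_2 (Welch's two-sample t-test, left-tailed).
t = (x̄_1 − x̄_2)/√(s_1²/n_1 + s_2²/n_2) = (2080 − 2400)/√(452²/22 + 898²/31) = -1.703
Welch–Satterthwaite df ≈ 46.73
p-value = P(T ≤ -1.703) ≈ 0.0476
Since p ≈ 0.0476 > α = 0.025, fail to reject H0; the data do not provide sufficient evidence against H0.

t = -1.703; fail to reject H0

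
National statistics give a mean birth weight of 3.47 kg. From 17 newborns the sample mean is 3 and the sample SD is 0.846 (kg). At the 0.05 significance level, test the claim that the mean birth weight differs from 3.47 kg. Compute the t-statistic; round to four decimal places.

-2.2906

H0: μ = 3.47; H1: μ ≠ 3.47 (one-sample t-test, two-sided).
t = (x̄ − μ₀)/(s/√n) = (3 − 3.47)/(0.846/√17) = -2.2906
df = n − 1 = 16
Two-sided p-value ≈ 0.036
Since p ≈ 0.036 < α = 0.05, reject H0; the data support H1.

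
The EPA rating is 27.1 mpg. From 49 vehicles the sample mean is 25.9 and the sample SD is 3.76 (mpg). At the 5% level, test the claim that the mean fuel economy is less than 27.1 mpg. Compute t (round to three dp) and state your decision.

H0: μ = 27.1; H1: μ < 27.1 (one-sample t-test, left-tailed).
t = (x̄ − μ₀)/(s/√n) = (25.9 − 27.1)/(3.76/√49) = -2.234
df = n − 1 = 48
p-value = P(T ≤ -2.234) ≈ 0.015
Since p ≈ 0.015 < α = 0.05, reject H0; the evidence is statistically significant.

t = -2.234; reject H0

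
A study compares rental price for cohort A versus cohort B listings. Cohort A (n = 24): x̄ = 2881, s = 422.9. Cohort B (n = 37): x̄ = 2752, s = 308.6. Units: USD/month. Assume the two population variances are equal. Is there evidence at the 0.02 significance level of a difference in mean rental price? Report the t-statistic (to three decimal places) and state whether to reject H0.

Let group 1 = cohort A, group 2 = cohort B. H0: μ_1 = μ_2; H1: μ_1 ≠ μ_2 (two-sample pooled-variance t-test, two-sided).
s_p² = [(24−1)·422.9² + (37−1)·308.6²]/(24+37−2) = 127828
t = (2881 − 2752)/√[127828·(1/24 + 1/37)] = 1.377
df = n₁ + n₂ − 2 = 59
Two-sided p-value ≈ 0.174
Since p ≈ 0.174 > α = 0.02, fail to reject H0; the data do not provide sufficient evidence against H0.

t = 1.377; fail to reject H0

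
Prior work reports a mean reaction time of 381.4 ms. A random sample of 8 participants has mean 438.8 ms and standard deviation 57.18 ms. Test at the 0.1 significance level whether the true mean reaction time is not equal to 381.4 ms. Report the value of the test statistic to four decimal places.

H0: μ = 381.4; H1: μ ≠ 381.4 (one-sample t-test, two-sided).
t = (x̄ − μ₀)/(s/√n) = (438.8 − 381.4)/(57.18/√8) = 2.8393
df = n − 1 = 7
Two-sided p-value ≈ 0.025
Since p ≈ 0.025 < α = 0.1, reject H0; the data support H1.

2.8393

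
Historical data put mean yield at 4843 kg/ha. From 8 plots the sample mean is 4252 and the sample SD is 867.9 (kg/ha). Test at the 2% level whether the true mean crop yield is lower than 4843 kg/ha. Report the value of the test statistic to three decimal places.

H0: μ = 4843; H1: μ < 4843 (one-sample t-test, left-tailed).
t = (x̄ − μ₀)/(s/√n) = (4252 − 4843)/(867.9/√8) = -1.926
df = n − 1 = 7
p-value = P(T ≤ -1.926) ≈ 0.048
Since p ≈ 0.048 > α = 0.02, fail to reject H0; the data do not provide sufficient evidence against H0.

-1.926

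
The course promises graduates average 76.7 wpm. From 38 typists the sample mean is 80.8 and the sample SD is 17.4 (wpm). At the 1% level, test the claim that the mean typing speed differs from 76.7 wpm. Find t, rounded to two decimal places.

1.45

H0: μ = 76.7; H1: μ ≠ 76.7 (one-sample t-test, two-sided).
t = (x̄ − μ₀)/(s/√n) = (80.8 − 76.7)/(17.4/√38) = 1.45
df = n − 1 = 37
Two-sided p-value ≈ 0.1548
Since p ≈ 0.1548 > α = 0.01, fail to reject H0; the evidence is not statistically significant.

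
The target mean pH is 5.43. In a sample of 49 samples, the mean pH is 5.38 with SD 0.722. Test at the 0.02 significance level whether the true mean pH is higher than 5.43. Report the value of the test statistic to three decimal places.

H0: μ = 5.43; H1: μ > 5.43 (one-sample t-test, right-tailed).
t = (x̄ − μ₀)/(s/√n) = (5.38 − 5.43)/(0.722/√49) = -0.485
df = n − 1 = 48
p-value = P(T ≥ -0.485) ≈ 0.685
Since p ≈ 0.685 > α = 0.02, fail to reject H0; the data do not provide sufficient evidence against H0.

-0.485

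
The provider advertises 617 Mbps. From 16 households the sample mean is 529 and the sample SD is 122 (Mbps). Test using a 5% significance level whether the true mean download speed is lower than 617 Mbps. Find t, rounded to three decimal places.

-2.885

H0: μ = 617; H1: μ < 617 (one-sample t-test, left-tailed).
t = (x̄ − μ₀)/(s/√n) = (529 − 617)/(122/√16) = -2.885
df = n − 1 = 15
p-value = P(T ≤ -2.885) ≈ 0.006
Since p ≈ 0.006 < α = 0.05, reject H0; the evidence is statistically significant.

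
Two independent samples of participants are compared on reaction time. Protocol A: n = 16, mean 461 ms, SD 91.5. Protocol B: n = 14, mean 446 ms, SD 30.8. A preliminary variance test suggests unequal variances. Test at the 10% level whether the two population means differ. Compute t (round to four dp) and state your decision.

t = 0.6170; fail to reject H0

Let group 1 = protocol A, group 2 = protocol B. H0: μ_1 = μ_2; H1: μ_1 ≠ μ_2 (Welch's two-sample t-test, two-sided).
t = (x̄_1 − x̄_2)/√(s_1²/n_1 + s_2²/n_2) = (461 − 446)/√(91.5²/16 + 30.8²/14) = 0.6170
Welch–Satterthwaite df ≈ 18.77
Two-sided p-value ≈ 0.5446
Since p ≈ 0.5446 > α = 0.1, fail to reject H0; the data do not provide sufficient evidence against H0.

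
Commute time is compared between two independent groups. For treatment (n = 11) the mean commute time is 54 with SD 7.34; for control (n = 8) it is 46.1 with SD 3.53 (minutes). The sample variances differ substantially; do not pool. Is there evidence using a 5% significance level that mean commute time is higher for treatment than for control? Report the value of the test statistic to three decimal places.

Let group 1 = treatment, group 2 = control. H0: μ_1 = μ_2; H1: μ_1 > μ_2 (Welch's two-sample t-test, right-tailed).
t = (x̄_1 − x̄_2)/√(s_1²/n_1 + s_2²/n_2) = (54 − 46.1)/√(7.34²/11 + 3.53²/8) = 3.109
Welch–Satterthwaite df ≈ 15.18
p-value = P(T ≥ 3.109) ≈ 0.0035
Since p ≈ 0.0035 < α = 0.05, reject H0; the data support H1.

3.109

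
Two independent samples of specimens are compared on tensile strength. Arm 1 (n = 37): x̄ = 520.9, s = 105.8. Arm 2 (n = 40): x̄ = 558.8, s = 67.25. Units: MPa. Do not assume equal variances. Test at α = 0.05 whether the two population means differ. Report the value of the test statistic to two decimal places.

Let group 1 = arm 1, group 2 = arm 2. H0: μ_1 = μ_2; H1: μ_1 ≠ μ_2 (Welch's two-sample t-test, two-sided).
t = (x̄_1 − x̄_2)/√(s_1²/n_1 + s_2²/n_2) = (520.9 − 558.8)/√(105.8²/37 + 67.25²/40) = -1.86
Welch–Satterthwaite df ≈ 60.18
Two-sided p-value ≈ 0.0679
Since p ≈ 0.0679 > α = 0.05, fail to reject H0; the data do not provide sufficient evidence against H0.

-1.86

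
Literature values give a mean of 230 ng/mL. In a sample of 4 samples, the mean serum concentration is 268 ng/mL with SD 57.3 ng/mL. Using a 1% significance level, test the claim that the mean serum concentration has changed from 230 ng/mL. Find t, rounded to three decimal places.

H0: μ = 230; H1: μ ≠ 230 (one-sample t-test, two-sided).
t = (x̄ − μ₀)/(s/√n) = (268 − 230)/(57.3/√4) = 1.326
df = n − 1 = 3
Two-sided p-value ≈ 0.277
Since p ≈ 0.277 > α = 0.01, fail to reject H0; the data do not provide sufficient evidence against H0.

1.326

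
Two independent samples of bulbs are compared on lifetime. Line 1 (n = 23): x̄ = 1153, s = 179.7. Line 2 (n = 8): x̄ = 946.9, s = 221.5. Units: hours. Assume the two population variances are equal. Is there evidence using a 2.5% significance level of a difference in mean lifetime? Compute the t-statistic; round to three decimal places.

2.634

Let group 1 = line 1, group 2 = line 2. H0: μ_1 = μ_2; H1: μ_1 ≠ μ_2 (two-sample pooled-variance t-test, two-sided).
s_p² = [(23−1)·179.7² + (8−1)·221.5²]/(23+8−2) = 36340.1
t = (1153 − 946.9)/√[36340.1·(1/23 + 1/8)] = 2.634
df = n₁ + n₂ − 2 = 29
Two-sided p-value ≈ 0.013
Since p ≈ 0.013 < α = 0.025, reject H0; the data support H1.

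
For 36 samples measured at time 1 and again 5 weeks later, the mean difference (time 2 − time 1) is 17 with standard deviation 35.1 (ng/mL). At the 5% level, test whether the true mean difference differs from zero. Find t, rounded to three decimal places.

H0: μ_d = 0; H1: μ_d ≠ 0 (paired t-test on the differences, two-sided).
t = d̄/(s_d/√n) = 17/(35.1/√36) = 2.906
df = n − 1 = 35
Two-sided p-value ≈ 0.0063
Since p ≈ 0.0063 < α = 0.05, reject H0; the data support H1.

2.906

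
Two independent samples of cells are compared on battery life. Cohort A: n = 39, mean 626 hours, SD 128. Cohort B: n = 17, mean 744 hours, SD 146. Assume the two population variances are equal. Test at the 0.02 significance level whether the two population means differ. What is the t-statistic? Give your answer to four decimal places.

Let group 1 = cohort A, group 2 = cohort B. H0: μ_1 = μ_2; H1: μ_1 ≠ μ_2 (two-sample pooled-variance t-test, two-sided).
s_p² = [(39−1)·128² + (17−1)·146²]/(39+17−2) = 17845.3
t = (626 − 744)/√[17845.3·(1/39 + 1/17)] = -3.0394
df = n₁ + n₂ − 2 = 54
Two-sided p-value ≈ 0.0037
Since p ≈ 0.0037 < α = 0.02, reject H0; the data support H1.

-3.0394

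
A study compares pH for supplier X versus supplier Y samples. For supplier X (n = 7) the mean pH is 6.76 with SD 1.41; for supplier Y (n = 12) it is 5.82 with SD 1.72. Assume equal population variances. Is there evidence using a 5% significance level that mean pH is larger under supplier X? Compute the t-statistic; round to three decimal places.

Let group 1 = supplier X, group 2 = supplier Y. H0: μ_1 = μ_2; H1: μ_1 > μ_2 (two-sample pooled-variance t-test, right-tailed).
s_p² = [(7−1)·1.41² + (12−1)·1.72²]/(7+12−2) = 2.61594
t = (6.76 − 5.82)/√[2.61594·(1/7 + 1/12)] = 1.222
df = n₁ + n₂ − 2 = 17
p-value = P(T ≥ 1.222) ≈ 0.1192
Since p ≈ 0.1192 > α = 0.05, fail to reject H0; the evidence is not statistically significant.

1.222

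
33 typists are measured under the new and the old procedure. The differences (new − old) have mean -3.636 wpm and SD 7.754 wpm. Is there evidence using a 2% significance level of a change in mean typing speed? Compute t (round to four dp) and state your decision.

t = -2.6937; reject H0

H0: μ_d = 0; H1: μ_d ≠ 0 (paired t-test on the differences, two-sided).
t = d̄/(s_d/√n) = -3.636/(7.754/√33) = -2.6937
df = n − 1 = 32
Two-sided p-value ≈ 0.0112
Since p ≈ 0.0112 < α = 0.02, reject H0; the data support H1.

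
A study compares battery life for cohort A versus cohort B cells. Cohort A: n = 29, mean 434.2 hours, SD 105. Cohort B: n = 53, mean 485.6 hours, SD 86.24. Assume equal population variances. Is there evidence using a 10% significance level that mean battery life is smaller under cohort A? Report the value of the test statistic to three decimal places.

Let group 1 = cohort A, group 2 = cohort B. H0: μ_1 = μ_2; H1: μ_1 < μ_2 (two-sample pooled-variance t-test, left-tailed).
s_p² = [(29−1)·105² + (53−1)·86.24²]/(29+53−2) = 8693.02
t = (434.2 − 485.6)/√[8693.02·(1/29 + 1/53)] = -2.387
df = n₁ + n₂ − 2 = 80
p-value = P(T ≤ -2.387) ≈ 0.010
Since p ≈ 0.010 < α = 0.1, reject H0; the data support H1.

-2.387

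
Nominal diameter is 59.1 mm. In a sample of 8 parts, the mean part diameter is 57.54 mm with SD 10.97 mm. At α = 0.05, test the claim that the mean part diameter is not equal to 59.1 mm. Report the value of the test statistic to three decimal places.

H0: μ = 59.1; H1: μ ≠ 59.1 (one-sample t-test, two-sided).
t = (x̄ − μ₀)/(s/√n) = (57.54 − 59.1)/(10.97/√8) = -0.402
df = n − 1 = 7
Two-sided p-value ≈ 0.6995
Since p ≈ 0.6995 > α = 0.05, fail to reject H0; the evidence is not statistically significant.

-0.402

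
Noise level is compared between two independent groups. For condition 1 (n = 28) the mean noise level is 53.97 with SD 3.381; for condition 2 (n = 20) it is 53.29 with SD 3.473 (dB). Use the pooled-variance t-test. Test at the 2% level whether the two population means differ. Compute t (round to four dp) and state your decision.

Let group 1 = condition 1, group 2 = condition 2. H0: μ_1 = μ_2; H1: μ_1 ≠ μ_2 (two-sample pooled-variance t-test, two-sided).
s_p² = [(28−1)·3.381² + (20−1)·3.473²]/(28+20−2) = 11.6916
t = (53.97 − 53.29)/√[11.6916·(1/28 + 1/20)] = 0.6793
df = n₁ + n₂ − 2 = 46
Two-sided p-value ≈ 0.500
Since p ≈ 0.500 > α = 0.02, fail to reject H0; the data do not provide sufficient evidence against H0.

t = 0.6793; fail to reject H0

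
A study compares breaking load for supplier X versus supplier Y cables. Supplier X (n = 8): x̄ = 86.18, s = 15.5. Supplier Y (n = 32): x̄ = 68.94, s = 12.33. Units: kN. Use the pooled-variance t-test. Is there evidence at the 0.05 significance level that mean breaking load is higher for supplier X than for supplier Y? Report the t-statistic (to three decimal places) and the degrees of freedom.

Let group 1 = supplier X, group 2 = supplier Y. H0: μ_1 = μ_2; H1: μ_1 > μ_2 (two-sample pooled-variance t-test, right-tailed).
s_p² = [(8−1)·15.5² + (32−1)·12.33²]/(8+32−2) = 168.28
t = (86.18 − 68.94)/√[168.28·(1/8 + 1/32)] = 3.362
df = n₁ + n₂ − 2 = 38
p-value = P(T ≥ 3.362) ≈ 0.0009
Since p ≈ 0.0009 < α = 0.05, reject H0; the evidence is statistically significant.

t = 3.362, df = 38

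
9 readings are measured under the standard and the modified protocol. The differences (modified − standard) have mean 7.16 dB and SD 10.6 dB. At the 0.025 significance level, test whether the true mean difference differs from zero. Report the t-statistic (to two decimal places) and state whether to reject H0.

H0: μ_d = 0; H1: μ_d ≠ 0 (paired t-test on the differences, two-sided).
t = d̄/(s_d/√n) = 7.16/(10.6/√9) = 2.03
df = n − 1 = 8
Two-sided p-value ≈ 0.077
Since p ≈ 0.077 > α = 0.025, fail to reject H0; the evidence is not statistically significant.

t = 2.03; fail to reject H0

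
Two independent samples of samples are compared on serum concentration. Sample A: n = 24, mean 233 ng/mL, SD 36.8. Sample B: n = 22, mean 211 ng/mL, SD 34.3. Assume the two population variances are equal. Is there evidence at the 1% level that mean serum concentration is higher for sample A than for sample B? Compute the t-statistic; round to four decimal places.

2.0920

Let group 1 = sample A, group 2 = sample B. H0: μ_1 = μ_2; H1: μ_1 > μ_2 (two-sample pooled-variance t-test, right-tailed).
s_p² = [(24−1)·36.8² + (22−1)·34.3²]/(24+22−2) = 1269.4
t = (233 − 211)/√[1269.4·(1/24 + 1/22)] = 2.0920
df = n₁ + n₂ − 2 = 44
p-value = P(T ≥ 2.0920) ≈ 0.021
Since p ≈ 0.021 > α = 0.01, fail to reject H0; the evidence is not statistically significant.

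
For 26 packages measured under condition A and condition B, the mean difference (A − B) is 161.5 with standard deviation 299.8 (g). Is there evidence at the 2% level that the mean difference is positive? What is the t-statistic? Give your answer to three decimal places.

H0: μ_d = 0; H1: μ_d > 0 (paired t-test on the differences, right-tailed).
t = d̄/(s_d/√n) = 161.5/(299.8/√26) = 2.747
df = n − 1 = 25
p-value = P(T ≥ 2.747) ≈ 0.005
Since p ≈ 0.005 < α = 0.02, reject H0; the evidence is statistically significant.

2.747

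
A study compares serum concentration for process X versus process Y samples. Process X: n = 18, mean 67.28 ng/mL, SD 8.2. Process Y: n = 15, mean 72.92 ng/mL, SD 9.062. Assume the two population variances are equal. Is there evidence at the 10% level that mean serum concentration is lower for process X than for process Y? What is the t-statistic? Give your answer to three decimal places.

-1.876

Let group 1 = process X, group 2 = process Y. H0: μ_1 = μ_2; H1: μ_1 < μ_2 (two-sample pooled-variance t-test, left-tailed).
s_p² = [(18−1)·8.2² + (15−1)·9.062²]/(18+15−2) = 73.9599
t = (67.28 − 72.92)/√[73.9599·(1/18 + 1/15)] = -1.876
df = n₁ + n₂ − 2 = 31
p-value = P(T ≤ -1.876) ≈ 0.0351
Since p ≈ 0.0351 < α = 0.1, reject H0; the data support H1.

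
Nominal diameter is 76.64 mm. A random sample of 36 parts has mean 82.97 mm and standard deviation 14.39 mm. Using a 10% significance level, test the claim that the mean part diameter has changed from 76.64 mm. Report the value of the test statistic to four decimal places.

H0: μ = 76.64; H1: μ ≠ 76.64 (one-sample t-test, two-sided).
t = (x̄ − μ₀)/(s/√n) = (82.97 − 76.64)/(14.39/√36) = 2.6393
df = n − 1 = 35
Two-sided p-value ≈ 0.012
Since p ≈ 0.012 < α = 0.1, reject H0; the evidence is statistically significant.

2.6393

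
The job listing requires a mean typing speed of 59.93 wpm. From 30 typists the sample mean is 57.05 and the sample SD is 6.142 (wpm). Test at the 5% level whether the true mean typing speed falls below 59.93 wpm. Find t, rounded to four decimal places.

H0: μ = 59.93; H1: μ < 59.93 (one-sample t-test, left-tailed).
t = (x̄ − μ₀)/(s/√n) = (57.05 − 59.93)/(6.142/√30) = -2.5683
df = n − 1 = 29
p-value = P(T ≤ -2.5683) ≈ 0.008
Since p ≈ 0.008 < α = 0.05, reject H0; the evidence is statistically significant.

-2.5683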